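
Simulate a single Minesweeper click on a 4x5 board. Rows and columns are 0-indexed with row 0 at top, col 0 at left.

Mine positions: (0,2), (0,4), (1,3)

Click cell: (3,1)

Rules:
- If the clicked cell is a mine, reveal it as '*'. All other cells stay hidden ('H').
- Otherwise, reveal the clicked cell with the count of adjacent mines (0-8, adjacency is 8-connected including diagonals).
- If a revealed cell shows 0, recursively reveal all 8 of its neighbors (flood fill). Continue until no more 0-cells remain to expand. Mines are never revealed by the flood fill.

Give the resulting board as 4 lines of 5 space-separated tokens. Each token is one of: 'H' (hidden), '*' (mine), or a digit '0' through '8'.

0 1 H H H
0 1 2 H H
0 0 1 1 1
0 0 0 0 0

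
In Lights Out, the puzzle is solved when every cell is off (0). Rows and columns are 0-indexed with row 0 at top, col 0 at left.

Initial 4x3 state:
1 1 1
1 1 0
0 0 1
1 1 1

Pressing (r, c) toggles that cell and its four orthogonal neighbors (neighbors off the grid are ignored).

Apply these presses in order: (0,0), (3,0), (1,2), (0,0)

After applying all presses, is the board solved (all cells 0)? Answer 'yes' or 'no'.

Answer: no

Derivation:
After press 1 at (0,0):
0 0 1
0 1 0
0 0 1
1 1 1

After press 2 at (3,0):
0 0 1
0 1 0
1 0 1
0 0 1

After press 3 at (1,2):
0 0 0
0 0 1
1 0 0
0 0 1

After press 4 at (0,0):
1 1 0
1 0 1
1 0 0
0 0 1

Lights still on: 6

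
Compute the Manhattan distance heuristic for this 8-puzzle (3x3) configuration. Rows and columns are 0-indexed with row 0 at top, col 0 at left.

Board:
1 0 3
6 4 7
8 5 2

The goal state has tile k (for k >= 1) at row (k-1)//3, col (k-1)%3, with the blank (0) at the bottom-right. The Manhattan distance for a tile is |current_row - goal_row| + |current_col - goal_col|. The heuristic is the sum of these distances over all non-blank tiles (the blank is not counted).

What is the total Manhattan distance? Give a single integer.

Answer: 11

Derivation:
Tile 1: (0,0)->(0,0) = 0
Tile 3: (0,2)->(0,2) = 0
Tile 6: (1,0)->(1,2) = 2
Tile 4: (1,1)->(1,0) = 1
Tile 7: (1,2)->(2,0) = 3
Tile 8: (2,0)->(2,1) = 1
Tile 5: (2,1)->(1,1) = 1
Tile 2: (2,2)->(0,1) = 3
Sum: 0 + 0 + 2 + 1 + 3 + 1 + 1 + 3 = 11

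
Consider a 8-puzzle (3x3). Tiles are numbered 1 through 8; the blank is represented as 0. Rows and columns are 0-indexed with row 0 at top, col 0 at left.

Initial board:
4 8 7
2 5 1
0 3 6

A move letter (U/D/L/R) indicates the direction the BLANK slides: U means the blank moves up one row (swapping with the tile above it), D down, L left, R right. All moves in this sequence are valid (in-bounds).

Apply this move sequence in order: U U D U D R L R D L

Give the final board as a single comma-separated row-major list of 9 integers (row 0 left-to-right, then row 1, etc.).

Answer: 4, 8, 7, 5, 3, 1, 0, 2, 6

Derivation:
After move 1 (U):
4 8 7
0 5 1
2 3 6

After move 2 (U):
0 8 7
4 5 1
2 3 6

After move 3 (D):
4 8 7
0 5 1
2 3 6

After move 4 (U):
0 8 7
4 5 1
2 3 6

After move 5 (D):
4 8 7
0 5 1
2 3 6

After move 6 (R):
4 8 7
5 0 1
2 3 6

After move 7 (L):
4 8 7
0 5 1
2 3 6

After move 8 (R):
4 8 7
5 0 1
2 3 6

After move 9 (D):
4 8 7
5 3 1
2 0 6

After move 10 (L):
4 8 7
5 3 1
0 2 6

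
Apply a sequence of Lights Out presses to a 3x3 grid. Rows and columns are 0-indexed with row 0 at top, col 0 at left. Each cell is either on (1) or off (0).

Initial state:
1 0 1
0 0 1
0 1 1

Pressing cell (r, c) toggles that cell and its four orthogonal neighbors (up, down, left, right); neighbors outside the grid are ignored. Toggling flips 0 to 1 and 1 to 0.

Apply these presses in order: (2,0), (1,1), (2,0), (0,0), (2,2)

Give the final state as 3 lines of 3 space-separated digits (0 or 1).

Answer: 0 0 1
0 1 1
0 1 0

Derivation:
After press 1 at (2,0):
1 0 1
1 0 1
1 0 1

After press 2 at (1,1):
1 1 1
0 1 0
1 1 1

After press 3 at (2,0):
1 1 1
1 1 0
0 0 1

After press 4 at (0,0):
0 0 1
0 1 0
0 0 1

After press 5 at (2,2):
0 0 1
0 1 1
0 1 0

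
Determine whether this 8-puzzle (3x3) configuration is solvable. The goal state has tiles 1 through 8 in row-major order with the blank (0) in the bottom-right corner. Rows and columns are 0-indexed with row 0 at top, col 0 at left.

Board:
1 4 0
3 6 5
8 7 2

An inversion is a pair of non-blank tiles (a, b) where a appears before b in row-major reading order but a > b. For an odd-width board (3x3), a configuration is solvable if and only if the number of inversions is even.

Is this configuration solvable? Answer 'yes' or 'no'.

Answer: no

Derivation:
Inversions (pairs i<j in row-major order where tile[i] > tile[j] > 0): 9
9 is odd, so the puzzle is not solvable.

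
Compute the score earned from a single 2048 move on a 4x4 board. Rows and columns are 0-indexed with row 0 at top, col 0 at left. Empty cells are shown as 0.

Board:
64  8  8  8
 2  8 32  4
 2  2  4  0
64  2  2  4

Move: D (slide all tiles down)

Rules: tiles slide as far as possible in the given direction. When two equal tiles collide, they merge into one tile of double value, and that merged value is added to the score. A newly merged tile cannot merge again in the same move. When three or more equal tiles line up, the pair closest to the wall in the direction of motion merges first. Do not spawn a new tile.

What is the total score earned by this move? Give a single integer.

Slide down:
col 0: [64, 2, 2, 64] -> [0, 64, 4, 64]  score +4 (running 4)
col 1: [8, 8, 2, 2] -> [0, 0, 16, 4]  score +20 (running 24)
col 2: [8, 32, 4, 2] -> [8, 32, 4, 2]  score +0 (running 24)
col 3: [8, 4, 0, 4] -> [0, 0, 8, 8]  score +8 (running 32)
Board after move:
 0  0  8  0
64  0 32  0
 4 16  4  8
64  4  2  8

Answer: 32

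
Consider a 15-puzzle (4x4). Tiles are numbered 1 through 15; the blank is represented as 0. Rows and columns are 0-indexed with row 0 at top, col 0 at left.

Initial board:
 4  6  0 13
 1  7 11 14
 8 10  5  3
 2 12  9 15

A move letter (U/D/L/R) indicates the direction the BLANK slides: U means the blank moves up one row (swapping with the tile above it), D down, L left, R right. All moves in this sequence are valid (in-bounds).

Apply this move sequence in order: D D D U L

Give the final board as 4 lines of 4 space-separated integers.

Answer:  4  6 11 13
 1  7  5 14
 8  0 10  3
 2 12  9 15

Derivation:
After move 1 (D):
 4  6 11 13
 1  7  0 14
 8 10  5  3
 2 12  9 15

After move 2 (D):
 4  6 11 13
 1  7  5 14
 8 10  0  3
 2 12  9 15

After move 3 (D):
 4  6 11 13
 1  7  5 14
 8 10  9  3
 2 12  0 15

After move 4 (U):
 4  6 11 13
 1  7  5 14
 8 10  0  3
 2 12  9 15

After move 5 (L):
 4  6 11 13
 1  7  5 14
 8  0 10  3
 2 12  9 15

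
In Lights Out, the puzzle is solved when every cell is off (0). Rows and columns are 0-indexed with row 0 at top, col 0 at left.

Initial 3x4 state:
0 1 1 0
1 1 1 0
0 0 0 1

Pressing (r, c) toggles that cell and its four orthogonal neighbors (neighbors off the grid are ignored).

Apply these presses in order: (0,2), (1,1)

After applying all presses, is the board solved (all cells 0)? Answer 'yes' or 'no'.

After press 1 at (0,2):
0 0 0 1
1 1 0 0
0 0 0 1

After press 2 at (1,1):
0 1 0 1
0 0 1 0
0 1 0 1

Lights still on: 5

Answer: no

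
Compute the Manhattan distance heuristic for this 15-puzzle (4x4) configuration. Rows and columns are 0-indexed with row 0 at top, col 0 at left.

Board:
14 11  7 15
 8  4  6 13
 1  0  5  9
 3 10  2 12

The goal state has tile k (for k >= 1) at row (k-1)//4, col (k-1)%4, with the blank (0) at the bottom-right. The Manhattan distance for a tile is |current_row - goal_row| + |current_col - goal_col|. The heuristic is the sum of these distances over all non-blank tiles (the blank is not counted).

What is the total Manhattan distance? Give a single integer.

Answer: 43

Derivation:
Tile 14: at (0,0), goal (3,1), distance |0-3|+|0-1| = 4
Tile 11: at (0,1), goal (2,2), distance |0-2|+|1-2| = 3
Tile 7: at (0,2), goal (1,2), distance |0-1|+|2-2| = 1
Tile 15: at (0,3), goal (3,2), distance |0-3|+|3-2| = 4
Tile 8: at (1,0), goal (1,3), distance |1-1|+|0-3| = 3
Tile 4: at (1,1), goal (0,3), distance |1-0|+|1-3| = 3
Tile 6: at (1,2), goal (1,1), distance |1-1|+|2-1| = 1
Tile 13: at (1,3), goal (3,0), distance |1-3|+|3-0| = 5
Tile 1: at (2,0), goal (0,0), distance |2-0|+|0-0| = 2
Tile 5: at (2,2), goal (1,0), distance |2-1|+|2-0| = 3
Tile 9: at (2,3), goal (2,0), distance |2-2|+|3-0| = 3
Tile 3: at (3,0), goal (0,2), distance |3-0|+|0-2| = 5
Tile 10: at (3,1), goal (2,1), distance |3-2|+|1-1| = 1
Tile 2: at (3,2), goal (0,1), distance |3-0|+|2-1| = 4
Tile 12: at (3,3), goal (2,3), distance |3-2|+|3-3| = 1
Sum: 4 + 3 + 1 + 4 + 3 + 3 + 1 + 5 + 2 + 3 + 3 + 5 + 1 + 4 + 1 = 43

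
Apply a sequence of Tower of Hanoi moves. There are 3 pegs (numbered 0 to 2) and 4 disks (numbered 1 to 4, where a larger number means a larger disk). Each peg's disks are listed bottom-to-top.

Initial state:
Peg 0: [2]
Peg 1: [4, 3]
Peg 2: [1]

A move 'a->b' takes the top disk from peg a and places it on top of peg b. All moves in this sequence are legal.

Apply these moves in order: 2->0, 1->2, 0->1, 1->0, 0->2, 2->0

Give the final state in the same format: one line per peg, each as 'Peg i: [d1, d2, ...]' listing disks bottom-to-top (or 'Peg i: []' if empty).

Answer: Peg 0: [2, 1]
Peg 1: [4]
Peg 2: [3]

Derivation:
After move 1 (2->0):
Peg 0: [2, 1]
Peg 1: [4, 3]
Peg 2: []

After move 2 (1->2):
Peg 0: [2, 1]
Peg 1: [4]
Peg 2: [3]

After move 3 (0->1):
Peg 0: [2]
Peg 1: [4, 1]
Peg 2: [3]

After move 4 (1->0):
Peg 0: [2, 1]
Peg 1: [4]
Peg 2: [3]

After move 5 (0->2):
Peg 0: [2]
Peg 1: [4]
Peg 2: [3, 1]

After move 6 (2->0):
Peg 0: [2, 1]
Peg 1: [4]
Peg 2: [3]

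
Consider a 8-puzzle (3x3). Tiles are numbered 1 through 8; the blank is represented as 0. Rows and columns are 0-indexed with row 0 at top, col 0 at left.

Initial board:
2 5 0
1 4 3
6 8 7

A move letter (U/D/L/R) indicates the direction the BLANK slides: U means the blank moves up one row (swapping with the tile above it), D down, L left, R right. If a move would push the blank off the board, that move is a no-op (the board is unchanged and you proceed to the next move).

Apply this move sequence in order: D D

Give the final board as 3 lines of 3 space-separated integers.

After move 1 (D):
2 5 3
1 4 0
6 8 7

After move 2 (D):
2 5 3
1 4 7
6 8 0

Answer: 2 5 3
1 4 7
6 8 0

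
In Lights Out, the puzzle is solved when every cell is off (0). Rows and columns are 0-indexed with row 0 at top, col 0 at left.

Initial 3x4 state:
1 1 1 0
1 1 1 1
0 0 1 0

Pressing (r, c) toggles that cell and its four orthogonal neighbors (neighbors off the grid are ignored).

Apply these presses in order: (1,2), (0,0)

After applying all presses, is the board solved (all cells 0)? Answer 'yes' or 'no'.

After press 1 at (1,2):
1 1 0 0
1 0 0 0
0 0 0 0

After press 2 at (0,0):
0 0 0 0
0 0 0 0
0 0 0 0

Lights still on: 0

Answer: yes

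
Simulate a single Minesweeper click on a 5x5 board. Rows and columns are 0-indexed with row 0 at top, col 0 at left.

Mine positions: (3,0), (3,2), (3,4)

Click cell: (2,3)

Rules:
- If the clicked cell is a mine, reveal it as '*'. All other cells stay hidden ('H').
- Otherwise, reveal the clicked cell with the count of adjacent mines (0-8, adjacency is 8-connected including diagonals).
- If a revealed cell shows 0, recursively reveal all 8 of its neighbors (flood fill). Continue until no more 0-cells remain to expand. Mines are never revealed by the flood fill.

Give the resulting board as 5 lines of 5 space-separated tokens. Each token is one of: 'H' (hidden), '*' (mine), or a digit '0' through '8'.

H H H H H
H H H H H
H H H 2 H
H H H H H
H H H H H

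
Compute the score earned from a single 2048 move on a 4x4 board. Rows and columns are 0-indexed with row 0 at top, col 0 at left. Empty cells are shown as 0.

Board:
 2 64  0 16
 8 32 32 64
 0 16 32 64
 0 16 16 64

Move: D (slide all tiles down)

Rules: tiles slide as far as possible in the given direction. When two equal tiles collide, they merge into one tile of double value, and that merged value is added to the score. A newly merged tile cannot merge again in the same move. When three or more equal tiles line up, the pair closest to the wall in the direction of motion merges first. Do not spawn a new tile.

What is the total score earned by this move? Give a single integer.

Answer: 224

Derivation:
Slide down:
col 0: [2, 8, 0, 0] -> [0, 0, 2, 8]  score +0 (running 0)
col 1: [64, 32, 16, 16] -> [0, 64, 32, 32]  score +32 (running 32)
col 2: [0, 32, 32, 16] -> [0, 0, 64, 16]  score +64 (running 96)
col 3: [16, 64, 64, 64] -> [0, 16, 64, 128]  score +128 (running 224)
Board after move:
  0   0   0   0
  0  64   0  16
  2  32  64  64
  8  32  16 128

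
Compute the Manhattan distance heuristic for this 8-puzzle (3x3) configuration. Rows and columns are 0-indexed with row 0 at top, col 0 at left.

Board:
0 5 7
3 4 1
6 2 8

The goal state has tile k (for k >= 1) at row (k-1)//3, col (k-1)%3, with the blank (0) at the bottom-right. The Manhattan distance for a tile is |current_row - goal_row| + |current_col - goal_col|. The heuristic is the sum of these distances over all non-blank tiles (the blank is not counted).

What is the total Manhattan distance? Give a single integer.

Answer: 18

Derivation:
Tile 5: at (0,1), goal (1,1), distance |0-1|+|1-1| = 1
Tile 7: at (0,2), goal (2,0), distance |0-2|+|2-0| = 4
Tile 3: at (1,0), goal (0,2), distance |1-0|+|0-2| = 3
Tile 4: at (1,1), goal (1,0), distance |1-1|+|1-0| = 1
Tile 1: at (1,2), goal (0,0), distance |1-0|+|2-0| = 3
Tile 6: at (2,0), goal (1,2), distance |2-1|+|0-2| = 3
Tile 2: at (2,1), goal (0,1), distance |2-0|+|1-1| = 2
Tile 8: at (2,2), goal (2,1), distance |2-2|+|2-1| = 1
Sum: 1 + 4 + 3 + 1 + 3 + 3 + 2 + 1 = 18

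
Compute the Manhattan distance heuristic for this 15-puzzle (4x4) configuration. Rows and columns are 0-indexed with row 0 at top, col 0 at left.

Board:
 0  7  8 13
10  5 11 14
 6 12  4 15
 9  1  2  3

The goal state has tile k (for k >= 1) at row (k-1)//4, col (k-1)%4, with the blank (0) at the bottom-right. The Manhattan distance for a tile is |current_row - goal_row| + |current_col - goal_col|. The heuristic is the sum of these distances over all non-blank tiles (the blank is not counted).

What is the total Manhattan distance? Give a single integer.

Tile 7: at (0,1), goal (1,2), distance |0-1|+|1-2| = 2
Tile 8: at (0,2), goal (1,3), distance |0-1|+|2-3| = 2
Tile 13: at (0,3), goal (3,0), distance |0-3|+|3-0| = 6
Tile 10: at (1,0), goal (2,1), distance |1-2|+|0-1| = 2
Tile 5: at (1,1), goal (1,0), distance |1-1|+|1-0| = 1
Tile 11: at (1,2), goal (2,2), distance |1-2|+|2-2| = 1
Tile 14: at (1,3), goal (3,1), distance |1-3|+|3-1| = 4
Tile 6: at (2,0), goal (1,1), distance |2-1|+|0-1| = 2
Tile 12: at (2,1), goal (2,3), distance |2-2|+|1-3| = 2
Tile 4: at (2,2), goal (0,3), distance |2-0|+|2-3| = 3
Tile 15: at (2,3), goal (3,2), distance |2-3|+|3-2| = 2
Tile 9: at (3,0), goal (2,0), distance |3-2|+|0-0| = 1
Tile 1: at (3,1), goal (0,0), distance |3-0|+|1-0| = 4
Tile 2: at (3,2), goal (0,1), distance |3-0|+|2-1| = 4
Tile 3: at (3,3), goal (0,2), distance |3-0|+|3-2| = 4
Sum: 2 + 2 + 6 + 2 + 1 + 1 + 4 + 2 + 2 + 3 + 2 + 1 + 4 + 4 + 4 = 40

Answer: 40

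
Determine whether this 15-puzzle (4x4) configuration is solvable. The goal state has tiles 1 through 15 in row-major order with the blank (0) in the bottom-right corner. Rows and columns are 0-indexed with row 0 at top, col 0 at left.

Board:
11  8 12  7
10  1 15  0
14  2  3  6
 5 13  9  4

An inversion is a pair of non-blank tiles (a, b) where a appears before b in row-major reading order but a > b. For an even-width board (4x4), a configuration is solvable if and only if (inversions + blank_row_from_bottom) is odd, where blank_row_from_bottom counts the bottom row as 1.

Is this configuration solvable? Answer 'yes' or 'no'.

Inversions: 60
Blank is in row 1 (0-indexed from top), which is row 3 counting from the bottom (bottom = 1).
60 + 3 = 63, which is odd, so the puzzle is solvable.

Answer: yes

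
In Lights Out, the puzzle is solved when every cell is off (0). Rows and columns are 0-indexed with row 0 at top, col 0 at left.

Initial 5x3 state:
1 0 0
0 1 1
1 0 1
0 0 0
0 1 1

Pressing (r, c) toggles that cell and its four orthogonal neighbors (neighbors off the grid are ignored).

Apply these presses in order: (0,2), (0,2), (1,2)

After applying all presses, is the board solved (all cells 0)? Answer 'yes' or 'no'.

After press 1 at (0,2):
1 1 1
0 1 0
1 0 1
0 0 0
0 1 1

After press 2 at (0,2):
1 0 0
0 1 1
1 0 1
0 0 0
0 1 1

After press 3 at (1,2):
1 0 1
0 0 0
1 0 0
0 0 0
0 1 1

Lights still on: 5

Answer: no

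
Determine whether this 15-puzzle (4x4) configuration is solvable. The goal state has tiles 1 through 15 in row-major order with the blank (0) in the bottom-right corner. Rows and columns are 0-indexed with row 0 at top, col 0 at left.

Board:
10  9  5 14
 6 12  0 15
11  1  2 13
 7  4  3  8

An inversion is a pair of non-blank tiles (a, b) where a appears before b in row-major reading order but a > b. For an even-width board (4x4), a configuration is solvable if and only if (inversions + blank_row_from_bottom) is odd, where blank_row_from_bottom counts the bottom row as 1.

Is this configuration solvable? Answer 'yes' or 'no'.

Answer: no

Derivation:
Inversions: 63
Blank is in row 1 (0-indexed from top), which is row 3 counting from the bottom (bottom = 1).
63 + 3 = 66, which is even, so the puzzle is not solvable.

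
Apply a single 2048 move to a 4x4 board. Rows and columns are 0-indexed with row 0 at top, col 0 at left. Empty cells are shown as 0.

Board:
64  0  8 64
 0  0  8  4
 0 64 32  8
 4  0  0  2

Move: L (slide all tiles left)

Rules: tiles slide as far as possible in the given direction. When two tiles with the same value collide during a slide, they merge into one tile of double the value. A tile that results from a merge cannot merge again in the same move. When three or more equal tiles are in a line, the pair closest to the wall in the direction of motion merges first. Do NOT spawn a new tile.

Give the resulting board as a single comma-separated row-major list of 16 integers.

Slide left:
row 0: [64, 0, 8, 64] -> [64, 8, 64, 0]
row 1: [0, 0, 8, 4] -> [8, 4, 0, 0]
row 2: [0, 64, 32, 8] -> [64, 32, 8, 0]
row 3: [4, 0, 0, 2] -> [4, 2, 0, 0]

Answer: 64, 8, 64, 0, 8, 4, 0, 0, 64, 32, 8, 0, 4, 2, 0, 0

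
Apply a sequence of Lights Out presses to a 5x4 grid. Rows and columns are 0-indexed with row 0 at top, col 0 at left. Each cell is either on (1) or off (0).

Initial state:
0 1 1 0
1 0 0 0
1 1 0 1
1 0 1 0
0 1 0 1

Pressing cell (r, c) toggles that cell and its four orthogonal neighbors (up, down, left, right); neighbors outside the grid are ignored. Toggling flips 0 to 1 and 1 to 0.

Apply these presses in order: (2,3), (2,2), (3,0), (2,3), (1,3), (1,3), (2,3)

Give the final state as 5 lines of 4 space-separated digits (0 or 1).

After press 1 at (2,3):
0 1 1 0
1 0 0 1
1 1 1 0
1 0 1 1
0 1 0 1

After press 2 at (2,2):
0 1 1 0
1 0 1 1
1 0 0 1
1 0 0 1
0 1 0 1

After press 3 at (3,0):
0 1 1 0
1 0 1 1
0 0 0 1
0 1 0 1
1 1 0 1

After press 4 at (2,3):
0 1 1 0
1 0 1 0
0 0 1 0
0 1 0 0
1 1 0 1

After press 5 at (1,3):
0 1 1 1
1 0 0 1
0 0 1 1
0 1 0 0
1 1 0 1

After press 6 at (1,3):
0 1 1 0
1 0 1 0
0 0 1 0
0 1 0 0
1 1 0 1

After press 7 at (2,3):
0 1 1 0
1 0 1 1
0 0 0 1
0 1 0 1
1 1 0 1

Answer: 0 1 1 0
1 0 1 1
0 0 0 1
0 1 0 1
1 1 0 1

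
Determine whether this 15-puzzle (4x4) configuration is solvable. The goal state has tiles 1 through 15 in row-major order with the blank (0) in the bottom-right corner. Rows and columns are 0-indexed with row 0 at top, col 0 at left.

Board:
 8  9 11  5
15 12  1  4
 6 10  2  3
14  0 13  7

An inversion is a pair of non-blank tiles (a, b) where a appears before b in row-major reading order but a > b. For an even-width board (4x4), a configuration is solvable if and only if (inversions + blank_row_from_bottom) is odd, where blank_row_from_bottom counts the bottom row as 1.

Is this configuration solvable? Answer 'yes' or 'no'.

Inversions: 53
Blank is in row 3 (0-indexed from top), which is row 1 counting from the bottom (bottom = 1).
53 + 1 = 54, which is even, so the puzzle is not solvable.

Answer: no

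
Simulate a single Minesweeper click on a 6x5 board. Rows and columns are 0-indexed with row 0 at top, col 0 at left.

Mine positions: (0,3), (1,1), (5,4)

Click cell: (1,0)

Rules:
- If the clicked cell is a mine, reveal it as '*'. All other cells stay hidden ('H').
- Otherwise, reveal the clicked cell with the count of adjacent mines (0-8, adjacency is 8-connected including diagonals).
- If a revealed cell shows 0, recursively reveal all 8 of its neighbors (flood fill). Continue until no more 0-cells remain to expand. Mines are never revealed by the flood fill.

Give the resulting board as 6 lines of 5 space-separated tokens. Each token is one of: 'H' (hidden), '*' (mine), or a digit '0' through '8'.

H H H H H
1 H H H H
H H H H H
H H H H H
H H H H H
H H H H H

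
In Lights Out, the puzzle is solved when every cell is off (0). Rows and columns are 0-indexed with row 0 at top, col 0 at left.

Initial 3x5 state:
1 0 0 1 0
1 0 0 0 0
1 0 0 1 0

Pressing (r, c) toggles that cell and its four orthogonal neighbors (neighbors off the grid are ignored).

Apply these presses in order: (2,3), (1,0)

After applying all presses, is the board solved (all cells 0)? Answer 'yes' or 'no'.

Answer: no

Derivation:
After press 1 at (2,3):
1 0 0 1 0
1 0 0 1 0
1 0 1 0 1

After press 2 at (1,0):
0 0 0 1 0
0 1 0 1 0
0 0 1 0 1

Lights still on: 5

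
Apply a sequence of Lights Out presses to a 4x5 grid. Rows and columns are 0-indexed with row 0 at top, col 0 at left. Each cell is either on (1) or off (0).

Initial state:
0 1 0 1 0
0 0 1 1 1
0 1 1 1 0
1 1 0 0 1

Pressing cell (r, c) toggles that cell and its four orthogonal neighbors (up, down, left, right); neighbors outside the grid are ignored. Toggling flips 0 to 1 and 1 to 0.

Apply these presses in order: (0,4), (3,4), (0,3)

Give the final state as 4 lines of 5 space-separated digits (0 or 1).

After press 1 at (0,4):
0 1 0 0 1
0 0 1 1 0
0 1 1 1 0
1 1 0 0 1

After press 2 at (3,4):
0 1 0 0 1
0 0 1 1 0
0 1 1 1 1
1 1 0 1 0

After press 3 at (0,3):
0 1 1 1 0
0 0 1 0 0
0 1 1 1 1
1 1 0 1 0

Answer: 0 1 1 1 0
0 0 1 0 0
0 1 1 1 1
1 1 0 1 0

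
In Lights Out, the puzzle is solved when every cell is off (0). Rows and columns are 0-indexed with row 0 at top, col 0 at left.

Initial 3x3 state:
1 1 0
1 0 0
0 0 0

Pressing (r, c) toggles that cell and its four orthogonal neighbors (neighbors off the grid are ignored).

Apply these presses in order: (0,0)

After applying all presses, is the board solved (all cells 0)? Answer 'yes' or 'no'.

After press 1 at (0,0):
0 0 0
0 0 0
0 0 0

Lights still on: 0

Answer: yes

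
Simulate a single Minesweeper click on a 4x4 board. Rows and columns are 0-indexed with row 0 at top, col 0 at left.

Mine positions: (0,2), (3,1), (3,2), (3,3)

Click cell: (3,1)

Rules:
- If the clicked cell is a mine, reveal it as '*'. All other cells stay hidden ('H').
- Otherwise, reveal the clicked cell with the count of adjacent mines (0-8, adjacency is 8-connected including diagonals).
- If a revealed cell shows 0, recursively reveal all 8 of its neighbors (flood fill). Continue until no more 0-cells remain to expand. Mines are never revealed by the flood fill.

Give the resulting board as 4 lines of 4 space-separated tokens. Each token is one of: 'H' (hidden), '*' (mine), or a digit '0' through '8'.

H H H H
H H H H
H H H H
H * H H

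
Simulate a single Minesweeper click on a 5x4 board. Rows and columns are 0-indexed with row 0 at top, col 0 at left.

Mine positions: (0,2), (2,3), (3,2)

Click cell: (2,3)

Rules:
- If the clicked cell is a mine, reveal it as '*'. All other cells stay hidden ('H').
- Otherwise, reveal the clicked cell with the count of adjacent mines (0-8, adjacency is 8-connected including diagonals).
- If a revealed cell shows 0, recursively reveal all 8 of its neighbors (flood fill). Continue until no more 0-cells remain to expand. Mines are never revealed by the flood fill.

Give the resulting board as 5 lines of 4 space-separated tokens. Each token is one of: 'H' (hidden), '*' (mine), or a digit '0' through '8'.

H H H H
H H H H
H H H *
H H H H
H H H H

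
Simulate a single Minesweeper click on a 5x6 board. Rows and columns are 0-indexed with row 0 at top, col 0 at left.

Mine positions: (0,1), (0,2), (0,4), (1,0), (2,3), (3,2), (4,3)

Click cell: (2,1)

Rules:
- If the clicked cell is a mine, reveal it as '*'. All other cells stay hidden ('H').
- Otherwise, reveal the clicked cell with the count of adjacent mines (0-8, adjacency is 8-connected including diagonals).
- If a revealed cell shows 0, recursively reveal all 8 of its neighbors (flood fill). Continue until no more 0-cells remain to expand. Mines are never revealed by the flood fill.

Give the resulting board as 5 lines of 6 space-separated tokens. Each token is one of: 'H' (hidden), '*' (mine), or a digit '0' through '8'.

H H H H H H
H H H H H H
H 2 H H H H
H H H H H H
H H H H H H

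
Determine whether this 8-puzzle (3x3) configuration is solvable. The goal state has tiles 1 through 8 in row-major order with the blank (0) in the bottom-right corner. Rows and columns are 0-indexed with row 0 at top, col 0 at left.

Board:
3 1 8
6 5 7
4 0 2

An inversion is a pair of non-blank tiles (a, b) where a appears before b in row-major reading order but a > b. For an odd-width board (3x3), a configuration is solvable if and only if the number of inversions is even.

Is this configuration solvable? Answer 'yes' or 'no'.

Answer: no

Derivation:
Inversions (pairs i<j in row-major order where tile[i] > tile[j] > 0): 15
15 is odd, so the puzzle is not solvable.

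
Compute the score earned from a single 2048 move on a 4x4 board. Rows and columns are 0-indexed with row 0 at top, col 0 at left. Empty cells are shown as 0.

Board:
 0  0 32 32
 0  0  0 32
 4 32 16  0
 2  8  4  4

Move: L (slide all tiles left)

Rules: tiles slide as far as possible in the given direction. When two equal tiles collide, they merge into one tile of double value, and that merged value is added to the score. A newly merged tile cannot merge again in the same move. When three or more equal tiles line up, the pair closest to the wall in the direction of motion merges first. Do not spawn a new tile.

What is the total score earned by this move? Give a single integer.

Answer: 72

Derivation:
Slide left:
row 0: [0, 0, 32, 32] -> [64, 0, 0, 0]  score +64 (running 64)
row 1: [0, 0, 0, 32] -> [32, 0, 0, 0]  score +0 (running 64)
row 2: [4, 32, 16, 0] -> [4, 32, 16, 0]  score +0 (running 64)
row 3: [2, 8, 4, 4] -> [2, 8, 8, 0]  score +8 (running 72)
Board after move:
64  0  0  0
32  0  0  0
 4 32 16  0
 2  8  8  0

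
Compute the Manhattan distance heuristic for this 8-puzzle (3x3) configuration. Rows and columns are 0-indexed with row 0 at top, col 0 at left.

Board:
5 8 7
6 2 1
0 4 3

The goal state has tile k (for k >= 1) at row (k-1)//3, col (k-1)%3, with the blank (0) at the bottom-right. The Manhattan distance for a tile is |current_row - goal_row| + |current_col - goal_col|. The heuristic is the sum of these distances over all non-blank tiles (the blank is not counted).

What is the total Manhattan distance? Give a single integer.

Answer: 18

Derivation:
Tile 5: (0,0)->(1,1) = 2
Tile 8: (0,1)->(2,1) = 2
Tile 7: (0,2)->(2,0) = 4
Tile 6: (1,0)->(1,2) = 2
Tile 2: (1,1)->(0,1) = 1
Tile 1: (1,2)->(0,0) = 3
Tile 4: (2,1)->(1,0) = 2
Tile 3: (2,2)->(0,2) = 2
Sum: 2 + 2 + 4 + 2 + 1 + 3 + 2 + 2 = 18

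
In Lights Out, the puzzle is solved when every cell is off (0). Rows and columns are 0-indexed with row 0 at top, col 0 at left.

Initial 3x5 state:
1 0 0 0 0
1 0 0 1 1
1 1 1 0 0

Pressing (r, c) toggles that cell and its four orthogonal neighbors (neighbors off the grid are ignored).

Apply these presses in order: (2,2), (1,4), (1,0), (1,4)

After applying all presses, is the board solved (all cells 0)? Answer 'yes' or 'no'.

After press 1 at (2,2):
1 0 0 0 0
1 0 1 1 1
1 0 0 1 0

After press 2 at (1,4):
1 0 0 0 1
1 0 1 0 0
1 0 0 1 1

After press 3 at (1,0):
0 0 0 0 1
0 1 1 0 0
0 0 0 1 1

After press 4 at (1,4):
0 0 0 0 0
0 1 1 1 1
0 0 0 1 0

Lights still on: 5

Answer: no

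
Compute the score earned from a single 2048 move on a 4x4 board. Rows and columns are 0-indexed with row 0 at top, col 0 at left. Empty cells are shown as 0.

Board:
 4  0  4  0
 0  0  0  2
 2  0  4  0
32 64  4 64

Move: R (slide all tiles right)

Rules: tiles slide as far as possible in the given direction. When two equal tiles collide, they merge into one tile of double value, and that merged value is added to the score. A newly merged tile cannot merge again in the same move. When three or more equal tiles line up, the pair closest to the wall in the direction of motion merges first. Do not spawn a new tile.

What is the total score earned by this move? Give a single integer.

Answer: 8

Derivation:
Slide right:
row 0: [4, 0, 4, 0] -> [0, 0, 0, 8]  score +8 (running 8)
row 1: [0, 0, 0, 2] -> [0, 0, 0, 2]  score +0 (running 8)
row 2: [2, 0, 4, 0] -> [0, 0, 2, 4]  score +0 (running 8)
row 3: [32, 64, 4, 64] -> [32, 64, 4, 64]  score +0 (running 8)
Board after move:
 0  0  0  8
 0  0  0  2
 0  0  2  4
32 64  4 64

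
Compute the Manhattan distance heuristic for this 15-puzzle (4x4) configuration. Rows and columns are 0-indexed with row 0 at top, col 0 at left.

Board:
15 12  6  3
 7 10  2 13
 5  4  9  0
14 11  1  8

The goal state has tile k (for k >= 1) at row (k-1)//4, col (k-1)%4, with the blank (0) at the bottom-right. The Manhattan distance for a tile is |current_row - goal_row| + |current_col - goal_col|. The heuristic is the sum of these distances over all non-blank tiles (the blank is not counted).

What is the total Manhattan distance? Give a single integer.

Tile 15: at (0,0), goal (3,2), distance |0-3|+|0-2| = 5
Tile 12: at (0,1), goal (2,3), distance |0-2|+|1-3| = 4
Tile 6: at (0,2), goal (1,1), distance |0-1|+|2-1| = 2
Tile 3: at (0,3), goal (0,2), distance |0-0|+|3-2| = 1
Tile 7: at (1,0), goal (1,2), distance |1-1|+|0-2| = 2
Tile 10: at (1,1), goal (2,1), distance |1-2|+|1-1| = 1
Tile 2: at (1,2), goal (0,1), distance |1-0|+|2-1| = 2
Tile 13: at (1,3), goal (3,0), distance |1-3|+|3-0| = 5
Tile 5: at (2,0), goal (1,0), distance |2-1|+|0-0| = 1
Tile 4: at (2,1), goal (0,3), distance |2-0|+|1-3| = 4
Tile 9: at (2,2), goal (2,0), distance |2-2|+|2-0| = 2
Tile 14: at (3,0), goal (3,1), distance |3-3|+|0-1| = 1
Tile 11: at (3,1), goal (2,2), distance |3-2|+|1-2| = 2
Tile 1: at (3,2), goal (0,0), distance |3-0|+|2-0| = 5
Tile 8: at (3,3), goal (1,3), distance |3-1|+|3-3| = 2
Sum: 5 + 4 + 2 + 1 + 2 + 1 + 2 + 5 + 1 + 4 + 2 + 1 + 2 + 5 + 2 = 39

Answer: 39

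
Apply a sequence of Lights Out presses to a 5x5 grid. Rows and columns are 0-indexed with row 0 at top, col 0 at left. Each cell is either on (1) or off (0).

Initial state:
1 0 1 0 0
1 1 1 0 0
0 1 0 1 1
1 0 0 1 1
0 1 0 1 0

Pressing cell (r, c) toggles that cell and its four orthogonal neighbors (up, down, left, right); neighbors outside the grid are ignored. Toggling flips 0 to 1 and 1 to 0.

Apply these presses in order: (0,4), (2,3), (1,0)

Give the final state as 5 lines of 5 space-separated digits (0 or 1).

After press 1 at (0,4):
1 0 1 1 1
1 1 1 0 1
0 1 0 1 1
1 0 0 1 1
0 1 0 1 0

After press 2 at (2,3):
1 0 1 1 1
1 1 1 1 1
0 1 1 0 0
1 0 0 0 1
0 1 0 1 0

After press 3 at (1,0):
0 0 1 1 1
0 0 1 1 1
1 1 1 0 0
1 0 0 0 1
0 1 0 1 0

Answer: 0 0 1 1 1
0 0 1 1 1
1 1 1 0 0
1 0 0 0 1
0 1 0 1 0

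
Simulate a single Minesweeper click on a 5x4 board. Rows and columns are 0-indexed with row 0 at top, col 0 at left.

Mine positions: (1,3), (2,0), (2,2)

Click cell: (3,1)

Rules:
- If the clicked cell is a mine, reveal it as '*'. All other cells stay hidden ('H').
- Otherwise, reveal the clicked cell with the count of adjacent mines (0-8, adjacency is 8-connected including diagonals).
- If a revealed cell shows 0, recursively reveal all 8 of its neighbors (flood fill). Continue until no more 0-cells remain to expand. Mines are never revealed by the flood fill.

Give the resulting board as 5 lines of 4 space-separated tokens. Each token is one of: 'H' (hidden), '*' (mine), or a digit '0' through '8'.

H H H H
H H H H
H H H H
H 2 H H
H H H H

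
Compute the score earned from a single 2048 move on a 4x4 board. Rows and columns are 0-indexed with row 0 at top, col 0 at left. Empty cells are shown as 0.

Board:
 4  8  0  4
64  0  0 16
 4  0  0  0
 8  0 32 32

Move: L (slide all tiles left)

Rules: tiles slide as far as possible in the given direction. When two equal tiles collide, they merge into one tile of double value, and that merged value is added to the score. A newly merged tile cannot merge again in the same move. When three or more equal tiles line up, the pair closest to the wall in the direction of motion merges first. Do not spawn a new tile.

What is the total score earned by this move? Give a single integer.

Slide left:
row 0: [4, 8, 0, 4] -> [4, 8, 4, 0]  score +0 (running 0)
row 1: [64, 0, 0, 16] -> [64, 16, 0, 0]  score +0 (running 0)
row 2: [4, 0, 0, 0] -> [4, 0, 0, 0]  score +0 (running 0)
row 3: [8, 0, 32, 32] -> [8, 64, 0, 0]  score +64 (running 64)
Board after move:
 4  8  4  0
64 16  0  0
 4  0  0  0
 8 64  0  0

Answer: 64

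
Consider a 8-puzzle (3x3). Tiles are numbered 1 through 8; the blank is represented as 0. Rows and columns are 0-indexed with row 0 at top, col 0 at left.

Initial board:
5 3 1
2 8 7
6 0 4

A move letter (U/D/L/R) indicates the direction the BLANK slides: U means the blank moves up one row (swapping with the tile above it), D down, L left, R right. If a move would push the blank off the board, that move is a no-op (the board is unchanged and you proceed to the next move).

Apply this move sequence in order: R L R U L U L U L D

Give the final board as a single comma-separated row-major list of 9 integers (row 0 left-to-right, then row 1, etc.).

Answer: 2, 5, 1, 0, 3, 8, 6, 4, 7

Derivation:
After move 1 (R):
5 3 1
2 8 7
6 4 0

After move 2 (L):
5 3 1
2 8 7
6 0 4

After move 3 (R):
5 3 1
2 8 7
6 4 0

After move 4 (U):
5 3 1
2 8 0
6 4 7

After move 5 (L):
5 3 1
2 0 8
6 4 7

After move 6 (U):
5 0 1
2 3 8
6 4 7

After move 7 (L):
0 5 1
2 3 8
6 4 7

After move 8 (U):
0 5 1
2 3 8
6 4 7

After move 9 (L):
0 5 1
2 3 8
6 4 7

After move 10 (D):
2 5 1
0 3 8
6 4 7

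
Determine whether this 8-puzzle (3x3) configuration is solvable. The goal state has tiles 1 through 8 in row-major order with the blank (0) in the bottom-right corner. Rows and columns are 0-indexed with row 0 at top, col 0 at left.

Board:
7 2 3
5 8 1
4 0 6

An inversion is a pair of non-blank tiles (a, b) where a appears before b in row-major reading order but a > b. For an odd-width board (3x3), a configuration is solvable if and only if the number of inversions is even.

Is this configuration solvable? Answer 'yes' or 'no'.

Answer: no

Derivation:
Inversions (pairs i<j in row-major order where tile[i] > tile[j] > 0): 13
13 is odd, so the puzzle is not solvable.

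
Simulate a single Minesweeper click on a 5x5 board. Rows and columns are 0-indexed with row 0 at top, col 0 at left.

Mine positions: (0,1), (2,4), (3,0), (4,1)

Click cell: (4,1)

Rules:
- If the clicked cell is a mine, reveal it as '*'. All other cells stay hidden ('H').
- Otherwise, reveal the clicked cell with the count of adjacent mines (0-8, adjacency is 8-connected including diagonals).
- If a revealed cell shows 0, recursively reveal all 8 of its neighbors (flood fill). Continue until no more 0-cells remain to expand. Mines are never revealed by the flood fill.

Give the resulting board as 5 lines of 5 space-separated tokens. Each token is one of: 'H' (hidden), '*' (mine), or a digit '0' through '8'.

H H H H H
H H H H H
H H H H H
H H H H H
H * H H H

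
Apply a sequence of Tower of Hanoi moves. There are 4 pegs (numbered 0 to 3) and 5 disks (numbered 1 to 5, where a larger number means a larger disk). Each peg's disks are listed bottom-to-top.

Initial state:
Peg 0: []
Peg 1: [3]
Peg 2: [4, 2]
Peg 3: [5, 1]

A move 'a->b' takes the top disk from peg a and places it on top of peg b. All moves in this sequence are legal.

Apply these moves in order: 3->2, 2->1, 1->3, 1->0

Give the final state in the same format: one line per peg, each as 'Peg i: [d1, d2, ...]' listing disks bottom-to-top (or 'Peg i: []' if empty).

Answer: Peg 0: [3]
Peg 1: []
Peg 2: [4, 2]
Peg 3: [5, 1]

Derivation:
After move 1 (3->2):
Peg 0: []
Peg 1: [3]
Peg 2: [4, 2, 1]
Peg 3: [5]

After move 2 (2->1):
Peg 0: []
Peg 1: [3, 1]
Peg 2: [4, 2]
Peg 3: [5]

After move 3 (1->3):
Peg 0: []
Peg 1: [3]
Peg 2: [4, 2]
Peg 3: [5, 1]

After move 4 (1->0):
Peg 0: [3]
Peg 1: []
Peg 2: [4, 2]
Peg 3: [5, 1]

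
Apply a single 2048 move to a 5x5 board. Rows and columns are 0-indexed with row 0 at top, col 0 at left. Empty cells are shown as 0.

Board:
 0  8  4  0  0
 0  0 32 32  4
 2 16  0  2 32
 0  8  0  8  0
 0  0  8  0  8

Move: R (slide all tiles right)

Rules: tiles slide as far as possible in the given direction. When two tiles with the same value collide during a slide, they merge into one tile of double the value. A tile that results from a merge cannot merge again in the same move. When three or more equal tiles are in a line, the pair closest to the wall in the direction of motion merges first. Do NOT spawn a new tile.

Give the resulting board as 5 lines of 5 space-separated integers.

Slide right:
row 0: [0, 8, 4, 0, 0] -> [0, 0, 0, 8, 4]
row 1: [0, 0, 32, 32, 4] -> [0, 0, 0, 64, 4]
row 2: [2, 16, 0, 2, 32] -> [0, 2, 16, 2, 32]
row 3: [0, 8, 0, 8, 0] -> [0, 0, 0, 0, 16]
row 4: [0, 0, 8, 0, 8] -> [0, 0, 0, 0, 16]

Answer:  0  0  0  8  4
 0  0  0 64  4
 0  2 16  2 32
 0  0  0  0 16
 0  0  0  0 16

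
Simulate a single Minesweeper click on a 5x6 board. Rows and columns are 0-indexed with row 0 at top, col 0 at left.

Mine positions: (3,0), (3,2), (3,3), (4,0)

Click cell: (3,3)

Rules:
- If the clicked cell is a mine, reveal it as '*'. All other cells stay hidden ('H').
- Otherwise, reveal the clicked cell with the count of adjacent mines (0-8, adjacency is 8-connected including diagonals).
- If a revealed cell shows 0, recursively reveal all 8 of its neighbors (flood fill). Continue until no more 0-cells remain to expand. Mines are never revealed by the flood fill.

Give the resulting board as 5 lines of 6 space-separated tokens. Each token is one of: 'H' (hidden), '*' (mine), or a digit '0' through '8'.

H H H H H H
H H H H H H
H H H H H H
H H H * H H
H H H H H H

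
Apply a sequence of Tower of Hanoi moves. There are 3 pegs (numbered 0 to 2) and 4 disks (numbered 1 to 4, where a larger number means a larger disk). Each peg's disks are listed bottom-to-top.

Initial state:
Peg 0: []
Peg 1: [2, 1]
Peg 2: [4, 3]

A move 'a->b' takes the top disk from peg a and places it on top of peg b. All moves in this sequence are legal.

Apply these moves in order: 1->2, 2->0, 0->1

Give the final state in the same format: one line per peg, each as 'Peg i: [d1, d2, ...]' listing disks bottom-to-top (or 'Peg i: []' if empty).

After move 1 (1->2):
Peg 0: []
Peg 1: [2]
Peg 2: [4, 3, 1]

After move 2 (2->0):
Peg 0: [1]
Peg 1: [2]
Peg 2: [4, 3]

After move 3 (0->1):
Peg 0: []
Peg 1: [2, 1]
Peg 2: [4, 3]

Answer: Peg 0: []
Peg 1: [2, 1]
Peg 2: [4, 3]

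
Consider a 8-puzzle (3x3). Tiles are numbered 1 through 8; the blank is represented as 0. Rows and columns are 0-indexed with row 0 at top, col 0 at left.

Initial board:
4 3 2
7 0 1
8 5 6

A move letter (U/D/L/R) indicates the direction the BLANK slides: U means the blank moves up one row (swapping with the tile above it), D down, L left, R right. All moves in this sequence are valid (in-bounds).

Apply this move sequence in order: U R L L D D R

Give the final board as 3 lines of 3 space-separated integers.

After move 1 (U):
4 0 2
7 3 1
8 5 6

After move 2 (R):
4 2 0
7 3 1
8 5 6

After move 3 (L):
4 0 2
7 3 1
8 5 6

After move 4 (L):
0 4 2
7 3 1
8 5 6

After move 5 (D):
7 4 2
0 3 1
8 5 6

After move 6 (D):
7 4 2
8 3 1
0 5 6

After move 7 (R):
7 4 2
8 3 1
5 0 6

Answer: 7 4 2
8 3 1
5 0 6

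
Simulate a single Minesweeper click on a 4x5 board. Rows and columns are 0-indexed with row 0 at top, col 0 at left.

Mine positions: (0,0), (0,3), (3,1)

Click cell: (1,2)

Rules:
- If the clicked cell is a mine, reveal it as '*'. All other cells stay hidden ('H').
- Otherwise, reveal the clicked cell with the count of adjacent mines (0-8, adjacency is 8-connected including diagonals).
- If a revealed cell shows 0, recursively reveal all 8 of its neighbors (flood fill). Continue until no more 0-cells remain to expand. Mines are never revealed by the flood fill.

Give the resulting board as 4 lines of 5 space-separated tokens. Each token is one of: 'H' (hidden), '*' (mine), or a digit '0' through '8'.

H H H H H
H H 1 H H
H H H H H
H H H H H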